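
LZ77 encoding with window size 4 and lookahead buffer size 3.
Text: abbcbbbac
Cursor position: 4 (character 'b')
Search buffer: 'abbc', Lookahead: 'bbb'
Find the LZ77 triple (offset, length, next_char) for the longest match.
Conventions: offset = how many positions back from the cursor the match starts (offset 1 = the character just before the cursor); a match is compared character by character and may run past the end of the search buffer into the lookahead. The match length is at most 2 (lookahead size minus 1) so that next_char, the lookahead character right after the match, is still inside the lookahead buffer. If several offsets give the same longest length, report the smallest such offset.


Try each offset into the search buffer:
  offset=1 (pos 3, char 'c'): match length 0
  offset=2 (pos 2, char 'b'): match length 1
  offset=3 (pos 1, char 'b'): match length 2
  offset=4 (pos 0, char 'a'): match length 0
Longest match has length 2 at offset 3.
next_char = character at position 4 + 2 = 6 -> 'b'

Best match: offset=3, length=2 (matching 'bb' starting at position 1)
LZ77 triple: (3, 2, 'b')


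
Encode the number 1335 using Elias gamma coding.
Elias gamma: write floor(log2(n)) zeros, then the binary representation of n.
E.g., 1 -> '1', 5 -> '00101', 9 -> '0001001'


num_bits = floor(log2(1335)) + 1 = 11
leading_zeros = num_bits - 1 = 10
binary(1335) = 10100110111

Elias gamma(1335) = '0000000000' + '10100110111' = 000000000010100110111 (21 bits)


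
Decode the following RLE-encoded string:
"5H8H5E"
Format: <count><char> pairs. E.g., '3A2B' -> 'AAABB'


Expanding each <count><char> pair:
  5H -> 'HHHHH'
  8H -> 'HHHHHHHH'
  5E -> 'EEEEE'

Decoded = HHHHHHHHHHHHHEEEEE


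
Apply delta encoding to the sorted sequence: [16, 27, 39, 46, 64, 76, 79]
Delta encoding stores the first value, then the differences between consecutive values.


First value: 16
Deltas:
  27 - 16 = 11
  39 - 27 = 12
  46 - 39 = 7
  64 - 46 = 18
  76 - 64 = 12
  79 - 76 = 3


Delta encoded: [16, 11, 12, 7, 18, 12, 3]


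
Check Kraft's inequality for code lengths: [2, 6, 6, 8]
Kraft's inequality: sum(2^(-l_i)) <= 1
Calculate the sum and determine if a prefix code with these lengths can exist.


Sum = 2^(-2) + 2^(-6) + 2^(-6) + 2^(-8)
    = 0.25 + 0.015625 + 0.015625 + 0.00390625
    = 73/256 = 0.28515625
Since 0.28515625 <= 1, Kraft's inequality IS satisfied.
A prefix code with these lengths CAN exist.

Kraft sum = 0.28515625. Satisfied.


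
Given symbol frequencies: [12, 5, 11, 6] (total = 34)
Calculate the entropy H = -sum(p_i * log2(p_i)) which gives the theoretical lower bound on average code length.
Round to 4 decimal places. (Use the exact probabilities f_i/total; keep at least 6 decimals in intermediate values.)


Per-symbol terms -p_i * log2(p_i) with p_i = f_i/34:
  p = 12/34 = 0.352941: log2(p) = -1.502500, -p*log2(p) = 0.530294
  p = 5/34 = 0.147059: log2(p) = -2.765535, -p*log2(p) = 0.406696
  p = 11/34 = 0.323529: log2(p) = -1.628031, -p*log2(p) = 0.526716
  p = 6/34 = 0.176471: log2(p) = -2.502500, -p*log2(p) = 0.441618
H = 0.530294 + 0.406696 + 0.526716 + 0.441618 = 1.905324

H = 1.9053 bits/symbol


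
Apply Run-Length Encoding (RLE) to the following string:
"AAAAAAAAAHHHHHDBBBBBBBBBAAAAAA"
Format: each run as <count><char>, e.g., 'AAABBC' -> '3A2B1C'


Scanning runs left to right:
  i=0: run of 'A' x 9 -> '9A'
  i=9: run of 'H' x 5 -> '5H'
  i=14: run of 'D' x 1 -> '1D'
  i=15: run of 'B' x 9 -> '9B'
  i=24: run of 'A' x 6 -> '6A'

RLE = 9A5H1D9B6A


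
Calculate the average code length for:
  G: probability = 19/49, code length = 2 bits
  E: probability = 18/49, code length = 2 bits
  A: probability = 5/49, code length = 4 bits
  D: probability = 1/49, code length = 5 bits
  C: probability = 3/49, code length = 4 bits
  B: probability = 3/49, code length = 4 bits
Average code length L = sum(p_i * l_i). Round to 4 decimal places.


Weighted contributions p_i * l_i:
  G: (19/49) * 2 = 38/49
  E: (18/49) * 2 = 36/49
  A: (5/49) * 4 = 20/49
  D: (1/49) * 5 = 5/49
  C: (3/49) * 4 = 12/49
  B: (3/49) * 4 = 12/49
Sum = (38 + 36 + 20 + 5 + 12 + 12)/49 = 123/49

L = 123/49 = 2.5102 bits/symbol


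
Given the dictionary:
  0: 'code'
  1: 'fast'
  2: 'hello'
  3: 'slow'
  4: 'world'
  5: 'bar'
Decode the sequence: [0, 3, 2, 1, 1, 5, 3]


Look up each index in the dictionary:
  0 -> 'code'
  3 -> 'slow'
  2 -> 'hello'
  1 -> 'fast'
  1 -> 'fast'
  5 -> 'bar'
  3 -> 'slow'

Decoded: "code slow hello fast fast bar slow"


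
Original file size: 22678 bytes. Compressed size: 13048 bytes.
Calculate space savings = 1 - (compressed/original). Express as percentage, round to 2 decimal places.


ratio = compressed/original = 13048/22678 = 0.575359
savings = 1 - ratio = 1 - 0.575359 = 0.424641
as a percentage: 0.424641 * 100 = 42.46%

Space savings = 1 - 13048/22678 = 42.46%


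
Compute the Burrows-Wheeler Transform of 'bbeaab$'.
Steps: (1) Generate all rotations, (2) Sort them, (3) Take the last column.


Rotations (sorted):
  0: $bbeaab -> last char: b
  1: aab$bbe -> last char: e
  2: ab$bbea -> last char: a
  3: b$bbeaa -> last char: a
  4: bbeaab$ -> last char: $
  5: beaab$b -> last char: b
  6: eaab$bb -> last char: b


BWT = beaa$bb


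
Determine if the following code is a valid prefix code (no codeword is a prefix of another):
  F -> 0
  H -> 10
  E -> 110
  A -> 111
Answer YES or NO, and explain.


Checking each pair (does one codeword prefix another?):
  F='0' vs H='10': no prefix
  F='0' vs E='110': no prefix
  F='0' vs A='111': no prefix
  H='10' vs F='0': no prefix
  H='10' vs E='110': no prefix
  H='10' vs A='111': no prefix
  E='110' vs F='0': no prefix
  E='110' vs H='10': no prefix
  E='110' vs A='111': no prefix
  A='111' vs F='0': no prefix
  A='111' vs H='10': no prefix
  A='111' vs E='110': no prefix
No violation found over all pairs.

YES -- this is a valid prefix code. No codeword is a prefix of any other codeword.


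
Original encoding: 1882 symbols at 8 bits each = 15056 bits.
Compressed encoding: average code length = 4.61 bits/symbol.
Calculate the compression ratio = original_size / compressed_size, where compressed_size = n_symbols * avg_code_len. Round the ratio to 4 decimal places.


original_size = n_symbols * orig_bits = 1882 * 8 = 15056 bits
compressed_size = n_symbols * avg_code_len = 1882 * 4.61 = 8676.02 bits
ratio = original_size / compressed_size = 15056 / 8676.02 = 1.7354

Compression ratio = 1.7354


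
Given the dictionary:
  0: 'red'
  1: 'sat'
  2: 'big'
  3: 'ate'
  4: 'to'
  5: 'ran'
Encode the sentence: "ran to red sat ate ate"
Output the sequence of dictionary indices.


Look up each word in the dictionary:
  'ran' -> 5
  'to' -> 4
  'red' -> 0
  'sat' -> 1
  'ate' -> 3
  'ate' -> 3

Encoded: [5, 4, 0, 1, 3, 3]


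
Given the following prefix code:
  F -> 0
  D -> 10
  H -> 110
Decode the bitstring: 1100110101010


Decoding step by step:
Bits 110 -> H
Bits 0 -> F
Bits 110 -> H
Bits 10 -> D
Bits 10 -> D
Bits 10 -> D


Decoded message: HFHDDD


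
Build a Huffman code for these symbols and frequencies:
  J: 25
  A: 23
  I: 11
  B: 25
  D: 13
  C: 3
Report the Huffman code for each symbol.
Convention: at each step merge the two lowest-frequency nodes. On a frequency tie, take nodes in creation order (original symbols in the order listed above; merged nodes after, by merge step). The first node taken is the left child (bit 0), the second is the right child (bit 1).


Huffman tree construction:
Step 1: Merge C(3) + I(11) = 14
Step 2: Merge D(13) + (C+I)(14) = 27
Step 3: Merge A(23) + J(25) = 48
Step 4: Merge B(25) + (D+(C+I))(27) = 52
Step 5: Merge (A+J)(48) + (B+(D+(C+I)))(52) = 100
Read each symbol's code off the tree from the root (left child = 0, right child = 1).

Codes:
  J: 01 (length 2)
  A: 00 (length 2)
  I: 1111 (length 4)
  B: 10 (length 2)
  D: 110 (length 3)
  C: 1110 (length 4)
Average code length: 241/100 = 2.4100 bits/symbol


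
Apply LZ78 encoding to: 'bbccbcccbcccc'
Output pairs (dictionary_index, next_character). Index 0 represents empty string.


LZ78 encoding steps:
Dictionary: {0: ''}
Step 1: w='' (idx 0), next='b' -> output (0, 'b'), add 'b' as idx 1
Step 2: w='b' (idx 1), next='c' -> output (1, 'c'), add 'bc' as idx 2
Step 3: w='' (idx 0), next='c' -> output (0, 'c'), add 'c' as idx 3
Step 4: w='bc' (idx 2), next='c' -> output (2, 'c'), add 'bcc' as idx 4
Step 5: w='c' (idx 3), next='b' -> output (3, 'b'), add 'cb' as idx 5
Step 6: w='c' (idx 3), next='c' -> output (3, 'c'), add 'cc' as idx 6
Step 7: w='cc' (idx 6), end of input -> output (6, '')


Encoded: [(0, 'b'), (1, 'c'), (0, 'c'), (2, 'c'), (3, 'b'), (3, 'c'), (6, '')]


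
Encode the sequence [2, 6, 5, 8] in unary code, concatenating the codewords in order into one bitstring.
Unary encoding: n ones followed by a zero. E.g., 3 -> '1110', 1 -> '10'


Encode each number as n ones followed by a terminating 0:
  2 -> 110 (3 bits)
  6 -> 1111110 (7 bits)
  5 -> 111110 (6 bits)
  8 -> 111111110 (9 bits)
Total length = 3 + 7 + 6 + 9 = 25 bits.

Unary([2, 6, 5, 8]) = 1101111110111110111111110 (25 bits)


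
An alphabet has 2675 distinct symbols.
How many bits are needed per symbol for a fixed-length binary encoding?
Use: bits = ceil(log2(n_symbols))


log2(2675) = 11.3853
Bracket: 2^11 = 2048 < 2675 <= 2^12 = 4096
So ceil(log2(2675)) = 12

bits = ceil(log2(2675)) = ceil(11.3853) = 12 bits


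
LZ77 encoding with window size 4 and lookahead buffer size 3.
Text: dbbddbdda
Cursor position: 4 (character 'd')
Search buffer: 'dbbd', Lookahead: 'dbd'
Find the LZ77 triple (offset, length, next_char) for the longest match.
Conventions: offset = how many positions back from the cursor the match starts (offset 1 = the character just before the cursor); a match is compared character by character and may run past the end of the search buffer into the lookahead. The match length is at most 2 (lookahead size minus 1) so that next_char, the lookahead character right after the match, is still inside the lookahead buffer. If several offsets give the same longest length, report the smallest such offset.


Try each offset into the search buffer:
  offset=1 (pos 3, char 'd'): match length 1
  offset=2 (pos 2, char 'b'): match length 0
  offset=3 (pos 1, char 'b'): match length 0
  offset=4 (pos 0, char 'd'): match length 2
Longest match has length 2 at offset 4.
next_char = character at position 4 + 2 = 6 -> 'd'

Best match: offset=4, length=2 (matching 'db' starting at position 0)
LZ77 triple: (4, 2, 'd')


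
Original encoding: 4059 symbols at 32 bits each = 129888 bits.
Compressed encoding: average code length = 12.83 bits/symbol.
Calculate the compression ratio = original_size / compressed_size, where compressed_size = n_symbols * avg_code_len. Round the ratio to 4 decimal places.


original_size = n_symbols * orig_bits = 4059 * 32 = 129888 bits
compressed_size = n_symbols * avg_code_len = 4059 * 12.83 = 52076.97 bits
ratio = original_size / compressed_size = 129888 / 52076.97 = 2.4942

Compression ratio = 2.4942


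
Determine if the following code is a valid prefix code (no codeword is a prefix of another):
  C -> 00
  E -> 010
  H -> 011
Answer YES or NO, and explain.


Checking each pair (does one codeword prefix another?):
  C='00' vs E='010': no prefix
  C='00' vs H='011': no prefix
  E='010' vs C='00': no prefix
  E='010' vs H='011': no prefix
  H='011' vs C='00': no prefix
  H='011' vs E='010': no prefix
No violation found over all pairs.

YES -- this is a valid prefix code. No codeword is a prefix of any other codeword.


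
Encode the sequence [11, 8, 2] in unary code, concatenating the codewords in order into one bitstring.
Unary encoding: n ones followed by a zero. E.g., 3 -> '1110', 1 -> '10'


Encode each number as n ones followed by a terminating 0:
  11 -> 111111111110 (12 bits)
  8 -> 111111110 (9 bits)
  2 -> 110 (3 bits)
Total length = 12 + 9 + 3 = 24 bits.

Unary([11, 8, 2]) = 111111111110111111110110 (24 bits)


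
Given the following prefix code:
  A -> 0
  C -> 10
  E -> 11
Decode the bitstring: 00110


Decoding step by step:
Bits 0 -> A
Bits 0 -> A
Bits 11 -> E
Bits 0 -> A


Decoded message: AAEA


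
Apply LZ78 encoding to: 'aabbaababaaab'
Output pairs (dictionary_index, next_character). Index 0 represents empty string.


LZ78 encoding steps:
Dictionary: {0: ''}
Step 1: w='' (idx 0), next='a' -> output (0, 'a'), add 'a' as idx 1
Step 2: w='a' (idx 1), next='b' -> output (1, 'b'), add 'ab' as idx 2
Step 3: w='' (idx 0), next='b' -> output (0, 'b'), add 'b' as idx 3
Step 4: w='a' (idx 1), next='a' -> output (1, 'a'), add 'aa' as idx 4
Step 5: w='b' (idx 3), next='a' -> output (3, 'a'), add 'ba' as idx 5
Step 6: w='ba' (idx 5), next='a' -> output (5, 'a'), add 'baa' as idx 6
Step 7: w='ab' (idx 2), end of input -> output (2, '')


Encoded: [(0, 'a'), (1, 'b'), (0, 'b'), (1, 'a'), (3, 'a'), (5, 'a'), (2, '')]


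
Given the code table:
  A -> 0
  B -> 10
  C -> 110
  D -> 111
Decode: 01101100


Decoding:
0 -> A
110 -> C
110 -> C
0 -> A


Result: ACCA


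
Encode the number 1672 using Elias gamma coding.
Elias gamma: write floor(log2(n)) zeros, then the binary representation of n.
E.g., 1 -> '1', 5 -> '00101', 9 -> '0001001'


num_bits = floor(log2(1672)) + 1 = 11
leading_zeros = num_bits - 1 = 10
binary(1672) = 11010001000

Elias gamma(1672) = '0000000000' + '11010001000' = 000000000011010001000 (21 bits)


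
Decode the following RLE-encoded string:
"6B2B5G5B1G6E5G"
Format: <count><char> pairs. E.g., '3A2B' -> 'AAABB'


Expanding each <count><char> pair:
  6B -> 'BBBBBB'
  2B -> 'BB'
  5G -> 'GGGGG'
  5B -> 'BBBBB'
  1G -> 'G'
  6E -> 'EEEEEE'
  5G -> 'GGGGG'

Decoded = BBBBBBBBGGGGGBBBBBGEEEEEEGGGGG


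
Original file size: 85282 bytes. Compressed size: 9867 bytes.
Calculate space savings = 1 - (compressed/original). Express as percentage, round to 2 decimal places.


ratio = compressed/original = 9867/85282 = 0.115699
savings = 1 - ratio = 1 - 0.115699 = 0.884301
as a percentage: 0.884301 * 100 = 88.43%

Space savings = 1 - 9867/85282 = 88.43%


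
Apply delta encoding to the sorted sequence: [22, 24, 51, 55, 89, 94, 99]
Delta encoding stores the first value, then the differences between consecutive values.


First value: 22
Deltas:
  24 - 22 = 2
  51 - 24 = 27
  55 - 51 = 4
  89 - 55 = 34
  94 - 89 = 5
  99 - 94 = 5


Delta encoded: [22, 2, 27, 4, 34, 5, 5]


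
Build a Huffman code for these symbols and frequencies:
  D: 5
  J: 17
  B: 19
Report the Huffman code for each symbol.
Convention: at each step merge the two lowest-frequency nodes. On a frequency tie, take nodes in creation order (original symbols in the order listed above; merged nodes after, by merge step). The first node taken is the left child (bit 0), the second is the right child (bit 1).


Huffman tree construction:
Step 1: Merge D(5) + J(17) = 22
Step 2: Merge B(19) + (D+J)(22) = 41
Read each symbol's code off the tree from the root (left child = 0, right child = 1).

Codes:
  D: 10 (length 2)
  J: 11 (length 2)
  B: 0 (length 1)
Average code length: 63/41 = 1.5366 bits/symbol


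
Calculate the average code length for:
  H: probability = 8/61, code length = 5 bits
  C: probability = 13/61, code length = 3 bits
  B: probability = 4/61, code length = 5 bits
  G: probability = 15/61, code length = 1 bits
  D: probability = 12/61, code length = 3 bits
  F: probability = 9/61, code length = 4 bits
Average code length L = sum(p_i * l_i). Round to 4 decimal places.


Weighted contributions p_i * l_i:
  H: (8/61) * 5 = 40/61
  C: (13/61) * 3 = 39/61
  B: (4/61) * 5 = 20/61
  G: (15/61) * 1 = 15/61
  D: (12/61) * 3 = 36/61
  F: (9/61) * 4 = 36/61
Sum = (40 + 39 + 20 + 15 + 36 + 36)/61 = 186/61

L = 186/61 = 3.0492 bits/symbol


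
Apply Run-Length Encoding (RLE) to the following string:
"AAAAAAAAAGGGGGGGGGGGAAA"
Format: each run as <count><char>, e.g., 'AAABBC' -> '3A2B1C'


Scanning runs left to right:
  i=0: run of 'A' x 9 -> '9A'
  i=9: run of 'G' x 11 -> '11G'
  i=20: run of 'A' x 3 -> '3A'

RLE = 9A11G3A


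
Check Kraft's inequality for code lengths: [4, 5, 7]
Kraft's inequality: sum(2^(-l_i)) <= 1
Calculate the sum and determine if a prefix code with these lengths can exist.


Sum = 2^(-4) + 2^(-5) + 2^(-7)
    = 0.0625 + 0.03125 + 0.0078125
    = 13/128 = 0.1015625
Since 0.1015625 <= 1, Kraft's inequality IS satisfied.
A prefix code with these lengths CAN exist.

Kraft sum = 0.1015625. Satisfied.


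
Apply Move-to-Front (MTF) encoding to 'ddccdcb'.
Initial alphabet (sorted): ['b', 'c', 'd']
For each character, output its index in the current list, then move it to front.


MTF encoding:
'd': index 2 in ['b', 'c', 'd'] -> ['d', 'b', 'c']
'd': index 0 in ['d', 'b', 'c'] -> ['d', 'b', 'c']
'c': index 2 in ['d', 'b', 'c'] -> ['c', 'd', 'b']
'c': index 0 in ['c', 'd', 'b'] -> ['c', 'd', 'b']
'd': index 1 in ['c', 'd', 'b'] -> ['d', 'c', 'b']
'c': index 1 in ['d', 'c', 'b'] -> ['c', 'd', 'b']
'b': index 2 in ['c', 'd', 'b'] -> ['b', 'c', 'd']


Output: [2, 0, 2, 0, 1, 1, 2]


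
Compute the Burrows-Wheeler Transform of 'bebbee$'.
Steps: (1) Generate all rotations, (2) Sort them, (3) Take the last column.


Rotations (sorted):
  0: $bebbee -> last char: e
  1: bbee$be -> last char: e
  2: bebbee$ -> last char: $
  3: bee$beb -> last char: b
  4: e$bebbe -> last char: e
  5: ebbee$b -> last char: b
  6: ee$bebb -> last char: b


BWT = ee$bebb


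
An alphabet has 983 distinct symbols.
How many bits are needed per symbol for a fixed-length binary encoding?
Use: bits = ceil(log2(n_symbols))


log2(983) = 9.941
Bracket: 2^9 = 512 < 983 <= 2^10 = 1024
So ceil(log2(983)) = 10

bits = ceil(log2(983)) = ceil(9.941) = 10 bits


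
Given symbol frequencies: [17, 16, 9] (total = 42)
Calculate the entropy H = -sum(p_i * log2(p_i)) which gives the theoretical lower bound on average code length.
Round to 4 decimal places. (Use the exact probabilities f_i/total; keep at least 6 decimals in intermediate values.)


Per-symbol terms -p_i * log2(p_i) with p_i = f_i/42:
  p = 17/42 = 0.404762: log2(p) = -1.304855, -p*log2(p) = 0.528155
  p = 16/42 = 0.380952: log2(p) = -1.392317, -p*log2(p) = 0.530407
  p = 9/42 = 0.214286: log2(p) = -2.222392, -p*log2(p) = 0.476227
H = 0.528155 + 0.530407 + 0.476227 = 1.534789

H = 1.5348 bits/symbol


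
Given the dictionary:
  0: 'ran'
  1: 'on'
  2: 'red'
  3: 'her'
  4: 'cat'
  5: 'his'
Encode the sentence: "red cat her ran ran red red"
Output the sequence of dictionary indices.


Look up each word in the dictionary:
  'red' -> 2
  'cat' -> 4
  'her' -> 3
  'ran' -> 0
  'ran' -> 0
  'red' -> 2
  'red' -> 2

Encoded: [2, 4, 3, 0, 0, 2, 2]


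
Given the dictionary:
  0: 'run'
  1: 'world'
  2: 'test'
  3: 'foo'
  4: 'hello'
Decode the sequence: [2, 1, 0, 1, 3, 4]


Look up each index in the dictionary:
  2 -> 'test'
  1 -> 'world'
  0 -> 'run'
  1 -> 'world'
  3 -> 'foo'
  4 -> 'hello'

Decoded: "test world run world foo hello"


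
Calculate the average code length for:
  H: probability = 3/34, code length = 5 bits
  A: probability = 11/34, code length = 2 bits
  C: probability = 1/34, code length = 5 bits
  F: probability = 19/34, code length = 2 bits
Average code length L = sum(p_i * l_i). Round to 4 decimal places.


Weighted contributions p_i * l_i:
  H: (3/34) * 5 = 15/34
  A: (11/34) * 2 = 22/34
  C: (1/34) * 5 = 5/34
  F: (19/34) * 2 = 38/34
Sum = (15 + 22 + 5 + 38)/34 = 80/34

L = 80/34 = 2.3529 bits/symbol


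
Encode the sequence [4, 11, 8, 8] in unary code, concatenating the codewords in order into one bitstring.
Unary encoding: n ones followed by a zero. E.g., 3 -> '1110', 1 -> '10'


Encode each number as n ones followed by a terminating 0:
  4 -> 11110 (5 bits)
  11 -> 111111111110 (12 bits)
  8 -> 111111110 (9 bits)
  8 -> 111111110 (9 bits)
Total length = 5 + 12 + 9 + 9 = 35 bits.

Unary([4, 11, 8, 8]) = 11110111111111110111111110111111110 (35 bits)


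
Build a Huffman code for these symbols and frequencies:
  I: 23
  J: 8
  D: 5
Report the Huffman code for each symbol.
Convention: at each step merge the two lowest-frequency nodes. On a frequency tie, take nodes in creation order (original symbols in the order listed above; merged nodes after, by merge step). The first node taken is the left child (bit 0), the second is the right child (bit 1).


Huffman tree construction:
Step 1: Merge D(5) + J(8) = 13
Step 2: Merge (D+J)(13) + I(23) = 36
Read each symbol's code off the tree from the root (left child = 0, right child = 1).

Codes:
  I: 1 (length 1)
  J: 01 (length 2)
  D: 00 (length 2)
Average code length: 49/36 = 1.3611 bits/symbol


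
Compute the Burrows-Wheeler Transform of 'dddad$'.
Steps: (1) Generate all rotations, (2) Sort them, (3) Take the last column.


Rotations (sorted):
  0: $dddad -> last char: d
  1: ad$ddd -> last char: d
  2: d$ddda -> last char: a
  3: dad$dd -> last char: d
  4: ddad$d -> last char: d
  5: dddad$ -> last char: $


BWT = ddadd$


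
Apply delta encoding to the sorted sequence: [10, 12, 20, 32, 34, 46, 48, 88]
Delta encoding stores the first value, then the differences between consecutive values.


First value: 10
Deltas:
  12 - 10 = 2
  20 - 12 = 8
  32 - 20 = 12
  34 - 32 = 2
  46 - 34 = 12
  48 - 46 = 2
  88 - 48 = 40


Delta encoded: [10, 2, 8, 12, 2, 12, 2, 40]


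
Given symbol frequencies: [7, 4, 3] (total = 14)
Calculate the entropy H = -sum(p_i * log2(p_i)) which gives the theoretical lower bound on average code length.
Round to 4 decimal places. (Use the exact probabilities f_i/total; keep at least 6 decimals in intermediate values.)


Per-symbol terms -p_i * log2(p_i) with p_i = f_i/14:
  p = 7/14 = 0.500000: log2(p) = -1.000000, -p*log2(p) = 0.500000
  p = 4/14 = 0.285714: log2(p) = -1.807355, -p*log2(p) = 0.516387
  p = 3/14 = 0.214286: log2(p) = -2.222392, -p*log2(p) = 0.476227
H = 0.500000 + 0.516387 + 0.476227 = 1.492614

H = 1.4926 bits/symbol


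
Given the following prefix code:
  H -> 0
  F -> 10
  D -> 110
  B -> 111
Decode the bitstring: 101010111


Decoding step by step:
Bits 10 -> F
Bits 10 -> F
Bits 10 -> F
Bits 111 -> B


Decoded message: FFFB


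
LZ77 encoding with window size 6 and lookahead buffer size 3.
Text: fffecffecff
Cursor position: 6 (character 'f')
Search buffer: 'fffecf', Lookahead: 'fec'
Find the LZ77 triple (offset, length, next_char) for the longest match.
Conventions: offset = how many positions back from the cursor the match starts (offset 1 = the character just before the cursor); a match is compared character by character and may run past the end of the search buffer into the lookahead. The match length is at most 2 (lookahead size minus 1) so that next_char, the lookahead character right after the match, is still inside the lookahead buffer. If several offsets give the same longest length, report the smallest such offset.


Try each offset into the search buffer:
  offset=1 (pos 5, char 'f'): match length 1
  offset=2 (pos 4, char 'c'): match length 0
  offset=3 (pos 3, char 'e'): match length 0
  offset=4 (pos 2, char 'f'): match length 2
  offset=5 (pos 1, char 'f'): match length 1
  offset=6 (pos 0, char 'f'): match length 1
Longest match has length 2 at offset 4.
next_char = character at position 6 + 2 = 8 -> 'c'

Best match: offset=4, length=2 (matching 'fe' starting at position 2)
LZ77 triple: (4, 2, 'c')


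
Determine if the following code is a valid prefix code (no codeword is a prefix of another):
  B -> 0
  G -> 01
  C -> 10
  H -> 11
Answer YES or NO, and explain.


Checking each pair (does one codeword prefix another?):
  B='0' vs G='01': prefix -- VIOLATION

NO -- this is NOT a valid prefix code. B (0) is a prefix of G (01).


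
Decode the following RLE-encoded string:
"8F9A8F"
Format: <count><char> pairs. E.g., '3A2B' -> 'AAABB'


Expanding each <count><char> pair:
  8F -> 'FFFFFFFF'
  9A -> 'AAAAAAAAA'
  8F -> 'FFFFFFFF'

Decoded = FFFFFFFFAAAAAAAAAFFFFFFFF


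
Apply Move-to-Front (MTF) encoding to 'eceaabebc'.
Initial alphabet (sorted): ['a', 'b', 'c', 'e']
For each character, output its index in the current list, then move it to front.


MTF encoding:
'e': index 3 in ['a', 'b', 'c', 'e'] -> ['e', 'a', 'b', 'c']
'c': index 3 in ['e', 'a', 'b', 'c'] -> ['c', 'e', 'a', 'b']
'e': index 1 in ['c', 'e', 'a', 'b'] -> ['e', 'c', 'a', 'b']
'a': index 2 in ['e', 'c', 'a', 'b'] -> ['a', 'e', 'c', 'b']
'a': index 0 in ['a', 'e', 'c', 'b'] -> ['a', 'e', 'c', 'b']
'b': index 3 in ['a', 'e', 'c', 'b'] -> ['b', 'a', 'e', 'c']
'e': index 2 in ['b', 'a', 'e', 'c'] -> ['e', 'b', 'a', 'c']
'b': index 1 in ['e', 'b', 'a', 'c'] -> ['b', 'e', 'a', 'c']
'c': index 3 in ['b', 'e', 'a', 'c'] -> ['c', 'b', 'e', 'a']


Output: [3, 3, 1, 2, 0, 3, 2, 1, 3]


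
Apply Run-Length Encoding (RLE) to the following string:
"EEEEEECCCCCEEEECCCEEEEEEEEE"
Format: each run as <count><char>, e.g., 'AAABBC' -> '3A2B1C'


Scanning runs left to right:
  i=0: run of 'E' x 6 -> '6E'
  i=6: run of 'C' x 5 -> '5C'
  i=11: run of 'E' x 4 -> '4E'
  i=15: run of 'C' x 3 -> '3C'
  i=18: run of 'E' x 9 -> '9E'

RLE = 6E5C4E3C9E


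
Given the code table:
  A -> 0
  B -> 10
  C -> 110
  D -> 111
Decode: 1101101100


Decoding:
110 -> C
110 -> C
110 -> C
0 -> A


Result: CCCA


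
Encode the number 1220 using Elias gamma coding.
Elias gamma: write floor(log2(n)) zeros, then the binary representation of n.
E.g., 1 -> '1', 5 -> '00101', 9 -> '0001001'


num_bits = floor(log2(1220)) + 1 = 11
leading_zeros = num_bits - 1 = 10
binary(1220) = 10011000100

Elias gamma(1220) = '0000000000' + '10011000100' = 000000000010011000100 (21 bits)


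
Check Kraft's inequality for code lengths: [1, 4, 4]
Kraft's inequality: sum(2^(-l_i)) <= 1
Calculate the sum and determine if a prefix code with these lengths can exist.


Sum = 2^(-1) + 2^(-4) + 2^(-4)
    = 0.5 + 0.0625 + 0.0625
    = 10/16 = 0.625
Since 0.625 <= 1, Kraft's inequality IS satisfied.
A prefix code with these lengths CAN exist.

Kraft sum = 0.625. Satisfied.


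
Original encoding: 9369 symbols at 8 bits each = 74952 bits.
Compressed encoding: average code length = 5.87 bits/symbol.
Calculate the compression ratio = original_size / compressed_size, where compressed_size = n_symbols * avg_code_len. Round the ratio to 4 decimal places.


original_size = n_symbols * orig_bits = 9369 * 8 = 74952 bits
compressed_size = n_symbols * avg_code_len = 9369 * 5.87 = 54996.03 bits
ratio = original_size / compressed_size = 74952 / 54996.03 = 1.3629

Compression ratio = 1.3629


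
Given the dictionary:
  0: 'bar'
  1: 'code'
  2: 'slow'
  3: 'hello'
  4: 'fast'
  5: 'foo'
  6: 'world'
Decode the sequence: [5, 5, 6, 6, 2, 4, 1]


Look up each index in the dictionary:
  5 -> 'foo'
  5 -> 'foo'
  6 -> 'world'
  6 -> 'world'
  2 -> 'slow'
  4 -> 'fast'
  1 -> 'code'

Decoded: "foo foo world world slow fast code"


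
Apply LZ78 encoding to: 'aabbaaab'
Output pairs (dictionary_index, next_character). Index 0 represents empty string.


LZ78 encoding steps:
Dictionary: {0: ''}
Step 1: w='' (idx 0), next='a' -> output (0, 'a'), add 'a' as idx 1
Step 2: w='a' (idx 1), next='b' -> output (1, 'b'), add 'ab' as idx 2
Step 3: w='' (idx 0), next='b' -> output (0, 'b'), add 'b' as idx 3
Step 4: w='a' (idx 1), next='a' -> output (1, 'a'), add 'aa' as idx 4
Step 5: w='ab' (idx 2), end of input -> output (2, '')


Encoded: [(0, 'a'), (1, 'b'), (0, 'b'), (1, 'a'), (2, '')]


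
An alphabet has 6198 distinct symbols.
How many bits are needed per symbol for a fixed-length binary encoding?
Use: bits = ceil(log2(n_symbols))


log2(6198) = 12.5976
Bracket: 2^12 = 4096 < 6198 <= 2^13 = 8192
So ceil(log2(6198)) = 13

bits = ceil(log2(6198)) = ceil(12.5976) = 13 bits


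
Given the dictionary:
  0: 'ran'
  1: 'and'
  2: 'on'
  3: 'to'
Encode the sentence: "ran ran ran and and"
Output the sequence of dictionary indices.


Look up each word in the dictionary:
  'ran' -> 0
  'ran' -> 0
  'ran' -> 0
  'and' -> 1
  'and' -> 1

Encoded: [0, 0, 0, 1, 1]


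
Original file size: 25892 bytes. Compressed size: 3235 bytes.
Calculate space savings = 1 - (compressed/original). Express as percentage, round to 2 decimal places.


ratio = compressed/original = 3235/25892 = 0.124942
savings = 1 - ratio = 1 - 0.124942 = 0.875058
as a percentage: 0.875058 * 100 = 87.51%

Space savings = 1 - 3235/25892 = 87.51%


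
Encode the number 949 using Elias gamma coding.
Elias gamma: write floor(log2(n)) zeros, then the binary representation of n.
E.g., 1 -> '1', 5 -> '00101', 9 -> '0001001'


num_bits = floor(log2(949)) + 1 = 10
leading_zeros = num_bits - 1 = 9
binary(949) = 1110110101

Elias gamma(949) = '000000000' + '1110110101' = 0000000001110110101 (19 bits)


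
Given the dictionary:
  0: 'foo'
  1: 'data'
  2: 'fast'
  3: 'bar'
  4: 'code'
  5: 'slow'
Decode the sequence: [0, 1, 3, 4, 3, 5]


Look up each index in the dictionary:
  0 -> 'foo'
  1 -> 'data'
  3 -> 'bar'
  4 -> 'code'
  3 -> 'bar'
  5 -> 'slow'

Decoded: "foo data bar code bar slow"


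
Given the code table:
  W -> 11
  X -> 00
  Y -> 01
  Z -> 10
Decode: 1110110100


Decoding:
11 -> W
10 -> Z
11 -> W
01 -> Y
00 -> X


Result: WZWYX


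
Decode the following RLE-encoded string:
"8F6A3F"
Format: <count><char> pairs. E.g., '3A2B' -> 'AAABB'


Expanding each <count><char> pair:
  8F -> 'FFFFFFFF'
  6A -> 'AAAAAA'
  3F -> 'FFF'

Decoded = FFFFFFFFAAAAAAFFF


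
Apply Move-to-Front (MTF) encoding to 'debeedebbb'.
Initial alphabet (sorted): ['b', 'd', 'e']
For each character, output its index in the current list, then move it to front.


MTF encoding:
'd': index 1 in ['b', 'd', 'e'] -> ['d', 'b', 'e']
'e': index 2 in ['d', 'b', 'e'] -> ['e', 'd', 'b']
'b': index 2 in ['e', 'd', 'b'] -> ['b', 'e', 'd']
'e': index 1 in ['b', 'e', 'd'] -> ['e', 'b', 'd']
'e': index 0 in ['e', 'b', 'd'] -> ['e', 'b', 'd']
'd': index 2 in ['e', 'b', 'd'] -> ['d', 'e', 'b']
'e': index 1 in ['d', 'e', 'b'] -> ['e', 'd', 'b']
'b': index 2 in ['e', 'd', 'b'] -> ['b', 'e', 'd']
'b': index 0 in ['b', 'e', 'd'] -> ['b', 'e', 'd']
'b': index 0 in ['b', 'e', 'd'] -> ['b', 'e', 'd']


Output: [1, 2, 2, 1, 0, 2, 1, 2, 0, 0]


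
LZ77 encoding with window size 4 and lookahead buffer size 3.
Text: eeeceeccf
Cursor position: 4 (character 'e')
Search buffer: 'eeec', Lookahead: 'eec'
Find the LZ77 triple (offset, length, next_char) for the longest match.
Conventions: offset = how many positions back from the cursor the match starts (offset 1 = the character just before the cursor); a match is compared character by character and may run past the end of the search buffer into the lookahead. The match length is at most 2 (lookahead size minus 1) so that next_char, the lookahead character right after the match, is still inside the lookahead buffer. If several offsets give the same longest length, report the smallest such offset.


Try each offset into the search buffer:
  offset=1 (pos 3, char 'c'): match length 0
  offset=2 (pos 2, char 'e'): match length 1
  offset=3 (pos 1, char 'e'): match length 2
  offset=4 (pos 0, char 'e'): match length 2
Longest match has length 2, found at offsets 3, 4; take the smallest, offset 3.
next_char = character at position 4 + 2 = 6 -> 'c'

Best match: offset=3, length=2 (matching 'ee' starting at position 1)
LZ77 triple: (3, 2, 'c')


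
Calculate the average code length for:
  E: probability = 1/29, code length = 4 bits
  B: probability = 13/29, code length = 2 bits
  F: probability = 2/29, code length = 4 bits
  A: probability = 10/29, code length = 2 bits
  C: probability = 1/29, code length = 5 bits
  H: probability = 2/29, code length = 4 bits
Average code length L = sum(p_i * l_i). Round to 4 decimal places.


Weighted contributions p_i * l_i:
  E: (1/29) * 4 = 4/29
  B: (13/29) * 2 = 26/29
  F: (2/29) * 4 = 8/29
  A: (10/29) * 2 = 20/29
  C: (1/29) * 5 = 5/29
  H: (2/29) * 4 = 8/29
Sum = (4 + 26 + 8 + 20 + 5 + 8)/29 = 71/29

L = 71/29 = 2.4483 bits/symbol


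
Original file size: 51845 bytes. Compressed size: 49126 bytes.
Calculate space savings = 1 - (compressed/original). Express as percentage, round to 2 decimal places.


ratio = compressed/original = 49126/51845 = 0.947555
savings = 1 - ratio = 1 - 0.947555 = 0.052445
as a percentage: 0.052445 * 100 = 5.24%

Space savings = 1 - 49126/51845 = 5.24%


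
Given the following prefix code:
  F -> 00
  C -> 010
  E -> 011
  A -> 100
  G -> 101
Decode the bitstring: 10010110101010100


Decoding step by step:
Bits 100 -> A
Bits 101 -> G
Bits 101 -> G
Bits 010 -> C
Bits 101 -> G
Bits 00 -> F


Decoded message: AGGCGF


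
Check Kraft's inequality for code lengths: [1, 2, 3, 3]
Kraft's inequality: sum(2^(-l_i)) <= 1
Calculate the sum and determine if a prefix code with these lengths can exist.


Sum = 2^(-1) + 2^(-2) + 2^(-3) + 2^(-3)
    = 0.5 + 0.25 + 0.125 + 0.125
    = 8/8 = 1.0
Since 1.0 <= 1, Kraft's inequality IS satisfied.
A prefix code with these lengths CAN exist.

Kraft sum = 1.0. Satisfied.


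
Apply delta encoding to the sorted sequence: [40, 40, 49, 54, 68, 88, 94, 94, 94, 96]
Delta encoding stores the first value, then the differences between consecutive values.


First value: 40
Deltas:
  40 - 40 = 0
  49 - 40 = 9
  54 - 49 = 5
  68 - 54 = 14
  88 - 68 = 20
  94 - 88 = 6
  94 - 94 = 0
  94 - 94 = 0
  96 - 94 = 2


Delta encoded: [40, 0, 9, 5, 14, 20, 6, 0, 0, 2]


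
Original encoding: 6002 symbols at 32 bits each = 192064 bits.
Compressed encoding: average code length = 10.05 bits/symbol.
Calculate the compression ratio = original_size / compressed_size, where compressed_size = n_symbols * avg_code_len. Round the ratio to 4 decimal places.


original_size = n_symbols * orig_bits = 6002 * 32 = 192064 bits
compressed_size = n_symbols * avg_code_len = 6002 * 10.05 = 60320.1 bits
ratio = original_size / compressed_size = 192064 / 60320.1 = 3.1841

Compression ratio = 3.1841


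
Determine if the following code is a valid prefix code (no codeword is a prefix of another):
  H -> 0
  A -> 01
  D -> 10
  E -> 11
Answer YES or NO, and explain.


Checking each pair (does one codeword prefix another?):
  H='0' vs A='01': prefix -- VIOLATION

NO -- this is NOT a valid prefix code. H (0) is a prefix of A (01).


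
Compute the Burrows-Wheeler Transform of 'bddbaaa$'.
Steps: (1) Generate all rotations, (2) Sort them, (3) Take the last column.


Rotations (sorted):
  0: $bddbaaa -> last char: a
  1: a$bddbaa -> last char: a
  2: aa$bddba -> last char: a
  3: aaa$bddb -> last char: b
  4: baaa$bdd -> last char: d
  5: bddbaaa$ -> last char: $
  6: dbaaa$bd -> last char: d
  7: ddbaaa$b -> last char: b


BWT = aaabd$db


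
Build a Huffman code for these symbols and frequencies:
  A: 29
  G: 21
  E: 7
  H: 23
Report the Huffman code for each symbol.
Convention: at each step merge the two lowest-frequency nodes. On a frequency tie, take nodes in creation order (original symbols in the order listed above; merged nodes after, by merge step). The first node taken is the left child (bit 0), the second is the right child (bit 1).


Huffman tree construction:
Step 1: Merge E(7) + G(21) = 28
Step 2: Merge H(23) + (E+G)(28) = 51
Step 3: Merge A(29) + (H+(E+G))(51) = 80
Read each symbol's code off the tree from the root (left child = 0, right child = 1).

Codes:
  A: 0 (length 1)
  G: 111 (length 3)
  E: 110 (length 3)
  H: 10 (length 2)
Average code length: 159/80 = 1.9875 bits/symbol


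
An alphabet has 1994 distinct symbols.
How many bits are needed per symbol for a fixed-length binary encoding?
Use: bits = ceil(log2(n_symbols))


log2(1994) = 10.9614
Bracket: 2^10 = 1024 < 1994 <= 2^11 = 2048
So ceil(log2(1994)) = 11

bits = ceil(log2(1994)) = ceil(10.9614) = 11 bits


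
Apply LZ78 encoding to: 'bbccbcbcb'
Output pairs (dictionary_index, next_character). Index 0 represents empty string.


LZ78 encoding steps:
Dictionary: {0: ''}
Step 1: w='' (idx 0), next='b' -> output (0, 'b'), add 'b' as idx 1
Step 2: w='b' (idx 1), next='c' -> output (1, 'c'), add 'bc' as idx 2
Step 3: w='' (idx 0), next='c' -> output (0, 'c'), add 'c' as idx 3
Step 4: w='bc' (idx 2), next='b' -> output (2, 'b'), add 'bcb' as idx 4
Step 5: w='c' (idx 3), next='b' -> output (3, 'b'), add 'cb' as idx 5


Encoded: [(0, 'b'), (1, 'c'), (0, 'c'), (2, 'b'), (3, 'b')]


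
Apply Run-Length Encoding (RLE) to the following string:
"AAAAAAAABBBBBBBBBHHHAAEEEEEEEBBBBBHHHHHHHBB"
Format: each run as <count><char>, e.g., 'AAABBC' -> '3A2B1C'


Scanning runs left to right:
  i=0: run of 'A' x 8 -> '8A'
  i=8: run of 'B' x 9 -> '9B'
  i=17: run of 'H' x 3 -> '3H'
  i=20: run of 'A' x 2 -> '2A'
  i=22: run of 'E' x 7 -> '7E'
  i=29: run of 'B' x 5 -> '5B'
  i=34: run of 'H' x 7 -> '7H'
  i=41: run of 'B' x 2 -> '2B'

RLE = 8A9B3H2A7E5B7H2B


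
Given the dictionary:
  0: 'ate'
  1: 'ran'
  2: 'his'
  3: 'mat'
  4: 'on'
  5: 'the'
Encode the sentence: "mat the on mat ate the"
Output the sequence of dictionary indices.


Look up each word in the dictionary:
  'mat' -> 3
  'the' -> 5
  'on' -> 4
  'mat' -> 3
  'ate' -> 0
  'the' -> 5

Encoded: [3, 5, 4, 3, 0, 5]


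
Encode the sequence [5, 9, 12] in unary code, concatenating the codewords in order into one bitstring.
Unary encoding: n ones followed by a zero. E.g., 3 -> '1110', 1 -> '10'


Encode each number as n ones followed by a terminating 0:
  5 -> 111110 (6 bits)
  9 -> 1111111110 (10 bits)
  12 -> 1111111111110 (13 bits)
Total length = 6 + 10 + 13 = 29 bits.

Unary([5, 9, 12]) = 11111011111111101111111111110 (29 bits)


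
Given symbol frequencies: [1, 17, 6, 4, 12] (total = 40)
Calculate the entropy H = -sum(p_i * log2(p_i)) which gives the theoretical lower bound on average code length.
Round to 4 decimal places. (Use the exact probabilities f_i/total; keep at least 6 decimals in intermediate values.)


Per-symbol terms -p_i * log2(p_i) with p_i = f_i/40:
  p = 1/40 = 0.025000: log2(p) = -5.321928, -p*log2(p) = 0.133048
  p = 17/40 = 0.425000: log2(p) = -1.234465, -p*log2(p) = 0.524648
  p = 6/40 = 0.150000: log2(p) = -2.736966, -p*log2(p) = 0.410545
  p = 4/40 = 0.100000: log2(p) = -3.321928, -p*log2(p) = 0.332193
  p = 12/40 = 0.300000: log2(p) = -1.736966, -p*log2(p) = 0.521090
H = 0.133048 + 0.524648 + 0.410545 + 0.332193 + 0.521090 = 1.921524

H = 1.9215 bits/symbol


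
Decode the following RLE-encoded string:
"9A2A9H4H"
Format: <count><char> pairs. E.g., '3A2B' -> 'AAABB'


Expanding each <count><char> pair:
  9A -> 'AAAAAAAAA'
  2A -> 'AA'
  9H -> 'HHHHHHHHH'
  4H -> 'HHHH'

Decoded = AAAAAAAAAAAHHHHHHHHHHHHH


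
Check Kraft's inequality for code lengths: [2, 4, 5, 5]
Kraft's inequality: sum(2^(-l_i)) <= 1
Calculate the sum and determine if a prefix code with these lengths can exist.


Sum = 2^(-2) + 2^(-4) + 2^(-5) + 2^(-5)
    = 0.25 + 0.0625 + 0.03125 + 0.03125
    = 12/32 = 0.375
Since 0.375 <= 1, Kraft's inequality IS satisfied.
A prefix code with these lengths CAN exist.

Kraft sum = 0.375. Satisfied.


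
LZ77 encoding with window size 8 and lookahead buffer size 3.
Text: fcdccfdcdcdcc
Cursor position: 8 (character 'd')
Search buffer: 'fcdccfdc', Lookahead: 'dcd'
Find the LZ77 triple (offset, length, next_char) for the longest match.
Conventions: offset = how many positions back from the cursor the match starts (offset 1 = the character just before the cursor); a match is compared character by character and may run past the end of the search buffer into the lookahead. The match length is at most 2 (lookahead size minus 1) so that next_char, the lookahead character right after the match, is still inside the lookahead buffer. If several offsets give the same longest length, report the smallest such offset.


Try each offset into the search buffer:
  offset=1 (pos 7, char 'c'): match length 0
  offset=2 (pos 6, char 'd'): match length 2
  offset=3 (pos 5, char 'f'): match length 0
  offset=4 (pos 4, char 'c'): match length 0
  offset=5 (pos 3, char 'c'): match length 0
  offset=6 (pos 2, char 'd'): match length 2
  offset=7 (pos 1, char 'c'): match length 0
  offset=8 (pos 0, char 'f'): match length 0
Longest match has length 2, found at offsets 2, 6; take the smallest, offset 2.
next_char = character at position 8 + 2 = 10 -> 'd'

Best match: offset=2, length=2 (matching 'dc' starting at position 6)
LZ77 triple: (2, 2, 'd')
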